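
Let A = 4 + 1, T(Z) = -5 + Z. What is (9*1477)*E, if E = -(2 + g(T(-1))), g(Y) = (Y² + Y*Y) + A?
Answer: -1050147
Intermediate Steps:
A = 5
g(Y) = 5 + 2*Y² (g(Y) = (Y² + Y*Y) + 5 = (Y² + Y²) + 5 = 2*Y² + 5 = 5 + 2*Y²)
E = -79 (E = -(2 + (5 + 2*(-5 - 1)²)) = -(2 + (5 + 2*(-6)²)) = -(2 + (5 + 2*36)) = -(2 + (5 + 72)) = -(2 + 77) = -1*79 = -79)
(9*1477)*E = (9*1477)*(-79) = 13293*(-79) = -1050147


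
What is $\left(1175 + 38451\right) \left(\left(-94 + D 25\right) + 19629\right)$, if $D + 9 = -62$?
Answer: $703757760$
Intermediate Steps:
$D = -71$ ($D = -9 - 62 = -71$)
$\left(1175 + 38451\right) \left(\left(-94 + D 25\right) + 19629\right) = \left(1175 + 38451\right) \left(\left(-94 - 1775\right) + 19629\right) = 39626 \left(\left(-94 - 1775\right) + 19629\right) = 39626 \left(-1869 + 19629\right) = 39626 \cdot 17760 = 703757760$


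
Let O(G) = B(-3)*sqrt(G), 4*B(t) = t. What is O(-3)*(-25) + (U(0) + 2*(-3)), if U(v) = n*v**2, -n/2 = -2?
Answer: -6 + 75*I*sqrt(3)/4 ≈ -6.0 + 32.476*I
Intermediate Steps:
n = 4 (n = -2*(-2) = 4)
B(t) = t/4
O(G) = -3*sqrt(G)/4 (O(G) = ((1/4)*(-3))*sqrt(G) = -3*sqrt(G)/4)
U(v) = 4*v**2
O(-3)*(-25) + (U(0) + 2*(-3)) = -3*I*sqrt(3)/4*(-25) + (4*0**2 + 2*(-3)) = -3*I*sqrt(3)/4*(-25) + (4*0 - 6) = -3*I*sqrt(3)/4*(-25) + (0 - 6) = 75*I*sqrt(3)/4 - 6 = -6 + 75*I*sqrt(3)/4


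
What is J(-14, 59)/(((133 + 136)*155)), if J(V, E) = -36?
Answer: -36/41695 ≈ -0.00086341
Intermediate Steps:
J(-14, 59)/(((133 + 136)*155)) = -36*1/(155*(133 + 136)) = -36/(269*155) = -36/41695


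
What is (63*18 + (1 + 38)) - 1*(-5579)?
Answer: 6752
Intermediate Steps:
(63*18 + (1 + 38)) - 1*(-5579) = (1134 + 39) + 5579 = 1173 + 5579 = 6752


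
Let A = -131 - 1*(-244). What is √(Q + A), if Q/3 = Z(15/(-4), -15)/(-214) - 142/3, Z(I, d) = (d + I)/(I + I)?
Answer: 17*I*√4601/214 ≈ 5.3884*I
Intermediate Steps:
Z(I, d) = (I + d)/(2*I) (Z(I, d) = (I + d)/((2*I)) = (I + d)*(1/(2*I)) = (I + d)/(2*I))
Q = -60791/428 (Q = 3*(((15/(-4) - 15)/(2*((15/(-4)))))/(-214) - 142/3) = 3*(((15*(-¼) - 15)/(2*((15*(-¼)))))*(-1/214) - 142*⅓) = 3*(((-15/4 - 15)/(2*(-15/4)))*(-1/214) - 142/3) = 3*(((½)*(-4/15)*(-75/4))*(-1/214) - 142/3) = 3*((5/2)*(-1/214) - 142/3) = 3*(-5/428 - 142/3) = 3*(-60791/1284) = -60791/428 ≈ -142.04)
A = 113 (A = -131 + 244 = 113)
√(Q + A) = √(-60791/428 + 113) = √(-12427/428) = 17*I*√4601/214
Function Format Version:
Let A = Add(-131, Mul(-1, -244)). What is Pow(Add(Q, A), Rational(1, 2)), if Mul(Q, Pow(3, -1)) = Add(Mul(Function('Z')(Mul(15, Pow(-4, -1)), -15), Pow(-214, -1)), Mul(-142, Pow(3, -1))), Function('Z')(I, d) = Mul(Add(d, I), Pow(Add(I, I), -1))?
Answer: Mul(Rational(17, 214), I, Pow(4601, Rational(1, 2))) ≈ Mul(5.3884, I)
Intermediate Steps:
Function('Z')(I, d) = Mul(Rational(1, 2), Pow(I, -1), Add(I, d)) (Function('Z')(I, d) = Mul(Add(I, d), Pow(Mul(2, I), -1)) = Mul(Add(I, d), Mul(Rational(1, 2), Pow(I, -1))) = Mul(Rational(1, 2), Pow(I, -1), Add(I, d)))
Q = Rational(-60791, 428) (Q = Mul(3, Add(Mul(Mul(Rational(1, 2), Pow(Mul(15, Pow(-4, -1)), -1), Add(Mul(15, Pow(-4, -1)), -15)), Pow(-214, -1)), Mul(-142, Pow(3, -1)))) = Mul(3, Add(Mul(Mul(Rational(1, 2), Pow(Mul(15, Rational(-1, 4)), -1), Add(Mul(15, Rational(-1, 4)), -15)), Rational(-1, 214)), Mul(-142, Rational(1, 3)))) = Mul(3, Add(Mul(Mul(Rational(1, 2), Pow(Rational(-15, 4), -1), Add(Rational(-15, 4), -15)), Rational(-1, 214)), Rational(-142, 3))) = Mul(3, Add(Mul(Mul(Rational(1, 2), Rational(-4, 15), Rational(-75, 4)), Rational(-1, 214)), Rational(-142, 3))) = Mul(3, Add(Mul(Rational(5, 2), Rational(-1, 214)), Rational(-142, 3))) = Mul(3, Add(Rational(-5, 428), Rational(-142, 3))) = Mul(3, Rational(-60791, 1284)) = Rational(-60791, 428) ≈ -142.04)
A = 113 (A = Add(-131, 244) = 113)
Pow(Add(Q, A), Rational(1, 2)) = Pow(Add(Rational(-60791, 428), 113), Rational(1, 2)) = Pow(Rational(-12427, 428), Rational(1, 2)) = Mul(Rational(17, 214), I, Pow(4601, Rational(1, 2)))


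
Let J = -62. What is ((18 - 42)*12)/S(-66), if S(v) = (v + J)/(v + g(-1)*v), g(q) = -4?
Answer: 891/2 ≈ 445.50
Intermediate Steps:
S(v) = -(-62 + v)/(3*v) (S(v) = (v - 62)/(v - 4*v) = (-62 + v)/((-3*v)) = (-62 + v)*(-1/(3*v)) = -(-62 + v)/(3*v))
((18 - 42)*12)/S(-66) = ((18 - 42)*12)/(((⅓)*(62 - 1*(-66))/(-66))) = (-24*12)/(((⅓)*(-1/66)*(62 + 66))) = -288/((⅓)*(-1/66)*128) = -288/(-64/99) = -288*(-99/64) = 891/2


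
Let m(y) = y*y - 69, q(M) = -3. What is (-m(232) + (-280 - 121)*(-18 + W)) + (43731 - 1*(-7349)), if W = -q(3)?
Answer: 3340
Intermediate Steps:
W = 3 (W = -1*(-3) = 3)
m(y) = -69 + y² (m(y) = y² - 69 = -69 + y²)
(-m(232) + (-280 - 121)*(-18 + W)) + (43731 - 1*(-7349)) = (-(-69 + 232²) + (-280 - 121)*(-18 + 3)) + (43731 - 1*(-7349)) = (-(-69 + 53824) - 401*(-15)) + (43731 + 7349) = (-1*53755 + 6015) + 51080 = (-53755 + 6015) + 51080 = -47740 + 51080 = 3340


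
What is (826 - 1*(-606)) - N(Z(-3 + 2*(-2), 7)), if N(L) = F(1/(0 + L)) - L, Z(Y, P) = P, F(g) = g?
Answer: 10072/7 ≈ 1438.9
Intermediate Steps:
N(L) = 1/L - L (N(L) = 1/(0 + L) - L = 1/L - L)
(826 - 1*(-606)) - N(Z(-3 + 2*(-2), 7)) = (826 - 1*(-606)) - (1/7 - 1*7) = (826 + 606) - (⅐ - 7) = 1432 - 1*(-48/7) = 1432 + 48/7 = 10072/7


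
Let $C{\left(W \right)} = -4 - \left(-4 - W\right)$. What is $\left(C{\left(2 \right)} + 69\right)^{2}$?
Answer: $5041$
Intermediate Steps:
$C{\left(W \right)} = W$ ($C{\left(W \right)} = -4 + \left(4 + W\right) = W$)
$\left(C{\left(2 \right)} + 69\right)^{2} = \left(2 + 69\right)^{2} = 71^{2} = 5041$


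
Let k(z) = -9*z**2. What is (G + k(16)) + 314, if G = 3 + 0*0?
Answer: -1987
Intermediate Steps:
G = 3 (G = 3 + 0 = 3)
(G + k(16)) + 314 = (3 - 9*16**2) + 314 = (3 - 9*256) + 314 = (3 - 2304) + 314 = -2301 + 314 = -1987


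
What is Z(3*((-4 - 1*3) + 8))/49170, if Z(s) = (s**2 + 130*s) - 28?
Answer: 371/49170 ≈ 0.0075452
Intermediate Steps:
Z(s) = -28 + s**2 + 130*s
Z(3*((-4 - 1*3) + 8))/49170 = (-28 + (3*((-4 - 1*3) + 8))**2 + 130*(3*((-4 - 1*3) + 8)))/49170 = (-28 + (3*((-4 - 3) + 8))**2 + 130*(3*((-4 - 3) + 8)))*(1/49170) = (-28 + (3*(-7 + 8))**2 + 130*(3*(-7 + 8)))*(1/49170) = (-28 + (3*1)**2 + 130*(3*1))*(1/49170) = (-28 + 3**2 + 130*3)*(1/49170) = (-28 + 9 + 390)*(1/49170) = 371*(1/49170) = 371/49170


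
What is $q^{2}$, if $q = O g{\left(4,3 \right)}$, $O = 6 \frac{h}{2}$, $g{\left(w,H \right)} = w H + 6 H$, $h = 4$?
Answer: $129600$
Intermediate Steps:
$g{\left(w,H \right)} = 6 H + H w$ ($g{\left(w,H \right)} = H w + 6 H = 6 H + H w$)
$O = 12$ ($O = 6 \cdot \frac{4}{2} = 6 \cdot 4 \cdot \frac{1}{2} = 6 \cdot 2 = 12$)
$q = 360$ ($q = 12 \cdot 3 \left(6 + 4\right) = 12 \cdot 3 \cdot 10 = 12 \cdot 30 = 360$)
$q^{2} = 360^{2} = 129600$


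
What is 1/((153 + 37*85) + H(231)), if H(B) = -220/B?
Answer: 21/69238 ≈ 0.00030330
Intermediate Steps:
1/((153 + 37*85) + H(231)) = 1/((153 + 37*85) - 220/231) = 1/((153 + 3145) - 220*1/231) = 1/(3298 - 20/21) = 1/(69238/21) = 21/69238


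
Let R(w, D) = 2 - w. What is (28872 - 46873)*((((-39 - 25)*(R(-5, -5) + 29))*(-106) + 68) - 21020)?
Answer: -4019119272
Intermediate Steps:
(28872 - 46873)*((((-39 - 25)*(R(-5, -5) + 29))*(-106) + 68) - 21020) = (28872 - 46873)*((((-39 - 25)*((2 - 1*(-5)) + 29))*(-106) + 68) - 21020) = -18001*((-64*((2 + 5) + 29)*(-106) + 68) - 21020) = -18001*((-64*(7 + 29)*(-106) + 68) - 21020) = -18001*((-64*36*(-106) + 68) - 21020) = -18001*((-2304*(-106) + 68) - 21020) = -18001*((244224 + 68) - 21020) = -18001*(244292 - 21020) = -18001*223272 = -4019119272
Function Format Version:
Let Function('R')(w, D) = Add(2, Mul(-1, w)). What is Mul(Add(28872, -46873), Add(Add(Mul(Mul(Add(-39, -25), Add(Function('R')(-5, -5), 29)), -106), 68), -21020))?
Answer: -4019119272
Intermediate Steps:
Mul(Add(28872, -46873), Add(Add(Mul(Mul(Add(-39, -25), Add(Function('R')(-5, -5), 29)), -106), 68), -21020)) = Mul(Add(28872, -46873), Add(Add(Mul(Mul(Add(-39, -25), Add(Add(2, Mul(-1, -5)), 29)), -106), 68), -21020)) = Mul(-18001, Add(Add(Mul(Mul(-64, Add(Add(2, 5), 29)), -106), 68), -21020)) = Mul(-18001, Add(Add(Mul(Mul(-64, Add(7, 29)), -106), 68), -21020)) = Mul(-18001, Add(Add(Mul(Mul(-64, 36), -106), 68), -21020)) = Mul(-18001, Add(Add(Mul(-2304, -106), 68), -21020)) = Mul(-18001, Add(Add(244224, 68), -21020)) = Mul(-18001, Add(244292, -21020)) = Mul(-18001, 223272) = -4019119272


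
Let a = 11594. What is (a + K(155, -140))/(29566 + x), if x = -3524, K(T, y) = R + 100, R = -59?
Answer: 11635/26042 ≈ 0.44678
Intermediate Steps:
K(T, y) = 41 (K(T, y) = -59 + 100 = 41)
(a + K(155, -140))/(29566 + x) = (11594 + 41)/(29566 - 3524) = 11635/26042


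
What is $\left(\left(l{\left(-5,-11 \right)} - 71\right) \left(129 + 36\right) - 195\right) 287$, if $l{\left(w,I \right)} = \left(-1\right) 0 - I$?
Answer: $-2897265$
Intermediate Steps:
$l{\left(w,I \right)} = - I$ ($l{\left(w,I \right)} = 0 - I = - I$)
$\left(\left(l{\left(-5,-11 \right)} - 71\right) \left(129 + 36\right) - 195\right) 287 = \left(\left(\left(-1\right) \left(-11\right) - 71\right) \left(129 + 36\right) - 195\right) 287 = \left(\left(11 - 71\right) 165 - 195\right) 287 = \left(\left(-60\right) 165 - 195\right) 287 = \left(-9900 - 195\right) 287 = \left(-10095\right) 287 = -2897265$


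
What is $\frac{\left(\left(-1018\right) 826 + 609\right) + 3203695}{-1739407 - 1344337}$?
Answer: $- \frac{590859}{770936} \approx -0.76642$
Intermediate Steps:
$\frac{\left(\left(-1018\right) 826 + 609\right) + 3203695}{-1739407 - 1344337} = \frac{\left(-840868 + 609\right) + 3203695}{-3083744} = \left(-840259 + 3203695\right) \left(- \frac{1}{3083744}\right) = 2363436 \left(- \frac{1}{3083744}\right) = - \frac{590859}{770936}$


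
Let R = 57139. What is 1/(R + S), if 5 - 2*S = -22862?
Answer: 2/137145 ≈ 1.4583e-5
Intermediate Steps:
S = 22867/2 (S = 5/2 - ½*(-22862) = 5/2 + 11431 = 22867/2 ≈ 11434.)
1/(R + S) = 1/(57139 + 22867/2) = 1/(137145/2) = 2/137145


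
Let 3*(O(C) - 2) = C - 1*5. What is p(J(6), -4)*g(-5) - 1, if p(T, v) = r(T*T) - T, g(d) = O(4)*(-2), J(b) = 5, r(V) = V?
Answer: -203/3 ≈ -67.667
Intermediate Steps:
O(C) = ⅓ + C/3 (O(C) = 2 + (C - 1*5)/3 = 2 + (C - 5)/3 = 2 + (-5 + C)/3 = 2 + (-5/3 + C/3) = ⅓ + C/3)
g(d) = -10/3 (g(d) = (⅓ + (⅓)*4)*(-2) = (⅓ + 4/3)*(-2) = (5/3)*(-2) = -10/3)
p(T, v) = T² - T (p(T, v) = T*T - T = T² - T)
p(J(6), -4)*g(-5) - 1 = (5*(-1 + 5))*(-10/3) - 1 = (5*4)*(-10/3) - 1 = 20*(-10/3) - 1 = -200/3 - 1 = -203/3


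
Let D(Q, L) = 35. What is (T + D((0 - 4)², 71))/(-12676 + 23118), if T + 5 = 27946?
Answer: 13988/5221 ≈ 2.6792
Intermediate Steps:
T = 27941 (T = -5 + 27946 = 27941)
(T + D((0 - 4)², 71))/(-12676 + 23118) = (27941 + 35)/(-12676 + 23118) = 27976/10442 = 27976*(1/10442) = 13988/5221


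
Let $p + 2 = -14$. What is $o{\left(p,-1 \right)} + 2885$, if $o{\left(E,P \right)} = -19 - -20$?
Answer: $2886$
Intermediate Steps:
$p = -16$ ($p = -2 - 14 = -16$)
$o{\left(E,P \right)} = 1$ ($o{\left(E,P \right)} = -19 + 20 = 1$)
$o{\left(p,-1 \right)} + 2885 = 1 + 2885 = 2886$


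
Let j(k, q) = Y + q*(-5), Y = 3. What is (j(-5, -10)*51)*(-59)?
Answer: -159477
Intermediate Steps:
j(k, q) = 3 - 5*q (j(k, q) = 3 + q*(-5) = 3 - 5*q)
(j(-5, -10)*51)*(-59) = ((3 - 5*(-10))*51)*(-59) = ((3 + 50)*51)*(-59) = (53*51)*(-59) = 2703*(-59) = -159477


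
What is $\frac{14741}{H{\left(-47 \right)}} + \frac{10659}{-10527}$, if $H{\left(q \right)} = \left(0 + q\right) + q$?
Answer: $- \frac{4732741}{29986} \approx -157.83$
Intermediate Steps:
$H{\left(q \right)} = 2 q$ ($H{\left(q \right)} = q + q = 2 q$)
$\frac{14741}{H{\left(-47 \right)}} + \frac{10659}{-10527} = \frac{14741}{2 \left(-47\right)} + \frac{10659}{-10527} = \frac{14741}{-94} + 10659 \left(- \frac{1}{10527}\right) = 14741 \left(- \frac{1}{94}\right) - \frac{323}{319} = - \frac{14741}{94} - \frac{323}{319} = - \frac{4732741}{29986}$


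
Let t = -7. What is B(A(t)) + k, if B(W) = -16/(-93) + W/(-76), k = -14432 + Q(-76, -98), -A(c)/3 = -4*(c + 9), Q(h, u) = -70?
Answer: -25625288/1767 ≈ -14502.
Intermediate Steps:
A(c) = 108 + 12*c (A(c) = -(-12)*(c + 9) = -(-12)*(9 + c) = -3*(-36 - 4*c) = 108 + 12*c)
k = -14502 (k = -14432 - 70 = -14502)
B(W) = 16/93 - W/76 (B(W) = -16*(-1/93) + W*(-1/76) = 16/93 - W/76)
B(A(t)) + k = (16/93 - (108 + 12*(-7))/76) - 14502 = (16/93 - (108 - 84)/76) - 14502 = (16/93 - 1/76*24) - 14502 = (16/93 - 6/19) - 14502 = -254/1767 - 14502 = -25625288/1767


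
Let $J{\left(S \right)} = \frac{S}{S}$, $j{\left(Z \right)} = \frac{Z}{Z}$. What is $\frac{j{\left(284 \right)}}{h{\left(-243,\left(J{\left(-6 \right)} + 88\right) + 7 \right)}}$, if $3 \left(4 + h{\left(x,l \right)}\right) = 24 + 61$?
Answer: $\frac{3}{73} \approx 0.041096$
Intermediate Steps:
$j{\left(Z \right)} = 1$
$J{\left(S \right)} = 1$
$h{\left(x,l \right)} = \frac{73}{3}$ ($h{\left(x,l \right)} = -4 + \frac{24 + 61}{3} = -4 + \frac{1}{3} \cdot 85 = -4 + \frac{85}{3} = \frac{73}{3}$)
$\frac{j{\left(284 \right)}}{h{\left(-243,\left(J{\left(-6 \right)} + 88\right) + 7 \right)}} = 1 \frac{1}{\frac{73}{3}} = 1 \cdot \frac{3}{73} = \frac{3}{73}$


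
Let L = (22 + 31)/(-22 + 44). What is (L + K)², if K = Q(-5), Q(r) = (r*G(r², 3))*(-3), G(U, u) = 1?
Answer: 146689/484 ≈ 303.08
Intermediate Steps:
Q(r) = -3*r (Q(r) = (r*1)*(-3) = r*(-3) = -3*r)
L = 53/22 ≈ 2.4091
K = 15 (K = -3*(-5) = 15)
(L + K)² = (53/22 + 15)² = (383/22)² = 146689/484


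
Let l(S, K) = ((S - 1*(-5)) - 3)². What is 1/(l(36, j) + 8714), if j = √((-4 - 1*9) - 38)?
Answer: 1/10158 ≈ 9.8445e-5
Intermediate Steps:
j = I*√51 (j = √((-4 - 9) - 38) = √(-13 - 38) = √(-51) = I*√51 ≈ 7.1414*I)
l(S, K) = (2 + S)² (l(S, K) = ((S + 5) - 3)² = ((5 + S) - 3)² = (2 + S)²)
1/(l(36, j) + 8714) = 1/((2 + 36)² + 8714) = 1/(38² + 8714) = 1/(1444 + 8714) = 1/10158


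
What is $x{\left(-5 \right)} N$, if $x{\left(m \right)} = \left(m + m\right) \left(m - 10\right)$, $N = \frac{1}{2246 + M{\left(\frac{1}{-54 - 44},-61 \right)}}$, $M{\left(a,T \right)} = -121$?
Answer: $\frac{6}{85} \approx 0.070588$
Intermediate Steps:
$N = \frac{1}{2125}$ ($N = \frac{1}{2246 - 121} = \frac{1}{2125} \approx 0.00047059$)
$x{\left(m \right)} = 2 m \left(-10 + m\right)$
$x{\left(-5 \right)} N = 2 \left(-5\right) \left(-10 - 5\right) \frac{1}{2125} = 2 \left(-5\right) \left(-15\right) \frac{1}{2125} = 150 \cdot \frac{1}{2125} = \frac{6}{85}$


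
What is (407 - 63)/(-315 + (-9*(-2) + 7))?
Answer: -172/145 ≈ -1.1862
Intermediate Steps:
(407 - 63)/(-315 + (-9*(-2) + 7)) = 344/(-315 + (18 + 7)) = 344/(-315 + 25) = 344/(-290) = 344*(-1/290) = -172/145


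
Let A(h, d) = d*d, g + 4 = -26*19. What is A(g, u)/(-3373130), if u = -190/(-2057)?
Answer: -3610/1427255293937 ≈ -2.5293e-9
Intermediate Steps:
u = 190/2057 (u = -190*(-1/2057) = 190/2057 ≈ 0.092368)
g = -498 (g = -4 - 26*19 = -4 - 494 = -498)
A(h, d) = d**2
A(g, u)/(-3373130) = (190/2057)**2/(-3373130) = (36100/4231249)*(-1/3373130) = -3610/1427255293937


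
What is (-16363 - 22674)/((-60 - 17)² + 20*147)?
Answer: -39037/8869 ≈ -4.4015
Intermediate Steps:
(-16363 - 22674)/((-60 - 17)² + 20*147) = -39037/((-77)² + 2940) = -39037/(5929 + 2940) = -39037/8869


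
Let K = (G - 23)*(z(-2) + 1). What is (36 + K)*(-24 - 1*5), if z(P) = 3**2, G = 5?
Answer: 4176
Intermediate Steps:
z(P) = 9
K = -180 (K = (5 - 23)*(9 + 1) = -18*10 = -180)
(36 + K)*(-24 - 1*5) = (36 - 180)*(-24 - 1*5) = -144*(-24 - 5) = -144*(-29) = 4176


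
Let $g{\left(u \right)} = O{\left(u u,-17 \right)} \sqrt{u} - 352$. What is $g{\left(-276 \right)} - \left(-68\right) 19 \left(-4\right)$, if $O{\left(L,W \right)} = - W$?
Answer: $-5520 + 34 i \sqrt{69} \approx -5520.0 + 282.43 i$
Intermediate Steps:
$g{\left(u \right)} = -352 + 17 \sqrt{u}$ ($g{\left(u \right)} = \left(-1\right) \left(-17\right) \sqrt{u} - 352 = 17 \sqrt{u} - 352 = -352 + 17 \sqrt{u}$)
$g{\left(-276 \right)} - \left(-68\right) 19 \left(-4\right) = \left(-352 + 17 \sqrt{-276}\right) - \left(-68\right) 19 \left(-4\right) = \left(-352 + 17 \cdot 2 i \sqrt{69}\right) - \left(-1292\right) \left(-4\right) = \left(-352 + 34 i \sqrt{69}\right) - 5168 = -5520 + 34 i \sqrt{69}$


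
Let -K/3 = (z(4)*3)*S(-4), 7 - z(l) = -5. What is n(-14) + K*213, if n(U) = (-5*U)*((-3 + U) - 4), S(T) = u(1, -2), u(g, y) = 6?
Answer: -139494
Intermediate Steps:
S(T) = 6
z(l) = 12 (z(l) = 7 - 1*(-5) = 7 + 5 = 12)
n(U) = -5*U*(-7 + U) (n(U) = (-5*U)*(-7 + U) = -5*U*(-7 + U))
K = -648 (K = -3*12*3*6 = -108*6 = -3*216 = -648)
n(-14) + K*213 = 5*(-14)*(7 - 1*(-14)) - 648*213 = 5*(-14)*(7 + 14) - 138024 = 5*(-14)*21 - 138024 = -1470 - 138024 = -139494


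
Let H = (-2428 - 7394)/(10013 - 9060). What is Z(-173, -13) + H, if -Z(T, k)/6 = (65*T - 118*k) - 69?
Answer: 55912218/953 ≈ 58670.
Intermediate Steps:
Z(T, k) = 414 - 390*T + 708*k (Z(T, k) = -6*((65*T - 118*k) - 69) = -6*((-118*k + 65*T) - 69) = -6*(-69 - 118*k + 65*T) = 414 - 390*T + 708*k)
H = -9822/953 ≈ -10.306
Z(-173, -13) + H = (414 - 390*(-173) + 708*(-13)) - 9822/953 = (414 + 67470 - 9204) - 9822/953 = 58680 - 9822/953 = 55912218/953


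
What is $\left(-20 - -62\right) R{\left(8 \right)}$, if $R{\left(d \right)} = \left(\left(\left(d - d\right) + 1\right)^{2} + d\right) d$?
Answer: $3024$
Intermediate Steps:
$R{\left(d \right)} = d \left(1 + d\right)$ ($R{\left(d \right)} = \left(\left(0 + 1\right)^{2} + d\right) d = \left(1^{2} + d\right) d = \left(1 + d\right) d = d \left(1 + d\right)$)
$\left(-20 - -62\right) R{\left(8 \right)} = \left(-20 - -62\right) 8 \left(1 + 8\right) = \left(-20 + 62\right) 8 \cdot 9 = 42 \cdot 72 = 3024$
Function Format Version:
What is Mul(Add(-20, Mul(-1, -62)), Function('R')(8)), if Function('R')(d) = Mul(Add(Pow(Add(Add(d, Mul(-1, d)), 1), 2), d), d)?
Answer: 3024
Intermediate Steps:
Function('R')(d) = Mul(d, Add(1, d)) (Function('R')(d) = Mul(Add(Pow(Add(0, 1), 2), d), d) = Mul(Add(Pow(1, 2), d), d) = Mul(Add(1, d), d) = Mul(d, Add(1, d)))
Mul(Add(-20, Mul(-1, -62)), Function('R')(8)) = Mul(Add(-20, Mul(-1, -62)), Mul(8, Add(1, 8))) = Mul(Add(-20, 62), Mul(8, 9)) = Mul(42, 72) = 3024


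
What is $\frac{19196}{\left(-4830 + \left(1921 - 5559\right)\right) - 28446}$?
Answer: $- \frac{9598}{18457} \approx -0.52002$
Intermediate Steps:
$\frac{19196}{\left(-4830 + \left(1921 - 5559\right)\right) - 28446} = \frac{19196}{\left(-4830 - 3638\right) - 28446} = \frac{19196}{-8468 - 28446} = \frac{19196}{-36914} = 19196 \left(- \frac{1}{36914}\right) = - \frac{9598}{18457}$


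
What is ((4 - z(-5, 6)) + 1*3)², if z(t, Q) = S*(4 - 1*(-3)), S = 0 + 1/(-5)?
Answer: 1764/25 ≈ 70.560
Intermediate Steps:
S = -⅕ (S = 0 - ⅕ = -⅕ ≈ -0.20000)
z(t, Q) = -7/5 (z(t, Q) = -(4 - 1*(-3))/5 = -(4 + 3)/5 = -⅕*7 = -7/5)
((4 - z(-5, 6)) + 1*3)² = ((4 - 1*(-7/5)) + 1*3)² = ((4 + 7/5) + 3)² = (27/5 + 3)² = (42/5)² = 1764/25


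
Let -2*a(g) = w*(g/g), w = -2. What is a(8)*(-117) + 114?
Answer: -3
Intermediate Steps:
a(g) = 1 (a(g) = -(-1)*g/g = -(-1) = -1/2*(-2) = 1)
a(8)*(-117) + 114 = 1*(-117) + 114 = -117 + 114 = -3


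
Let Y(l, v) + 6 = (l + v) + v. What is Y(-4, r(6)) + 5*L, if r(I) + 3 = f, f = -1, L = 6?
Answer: 12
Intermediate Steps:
r(I) = -4 (r(I) = -3 - 1 = -4)
Y(l, v) = -6 + l + 2*v (Y(l, v) = -6 + ((l + v) + v) = -6 + (l + 2*v) = -6 + l + 2*v)
Y(-4, r(6)) + 5*L = (-6 - 4 + 2*(-4)) + 5*6 = (-6 - 4 - 8) + 30 = -18 + 30 = 12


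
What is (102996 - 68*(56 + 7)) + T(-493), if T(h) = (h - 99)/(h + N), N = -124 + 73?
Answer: 3356245/34 ≈ 98713.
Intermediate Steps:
N = -51
T(h) = (-99 + h)/(-51 + h) (T(h) = (h - 99)/(h - 51) = (-99 + h)/(-51 + h))
(102996 - 68*(56 + 7)) + T(-493) = (102996 - 68*(56 + 7)) + (-99 - 493)/(-51 - 493) = (102996 - 68*63) - 592/(-544) = (102996 - 4284) - 1/544*(-592) = 98712 + 37/34 = 3356245/34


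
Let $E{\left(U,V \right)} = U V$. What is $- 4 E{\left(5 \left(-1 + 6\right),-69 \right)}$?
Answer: $6900$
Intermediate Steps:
$- 4 E{\left(5 \left(-1 + 6\right),-69 \right)} = - 4 \cdot 5 \left(-1 + 6\right) \left(-69\right) = - 4 \cdot 5 \cdot 5 \left(-69\right) = - 4 \cdot 25 \left(-69\right) = \left(-4\right) \left(-1725\right) = 6900$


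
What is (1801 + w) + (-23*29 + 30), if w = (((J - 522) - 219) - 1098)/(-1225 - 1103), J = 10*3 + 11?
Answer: 1355795/1164 ≈ 1164.8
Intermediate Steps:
J = 41 (J = 30 + 11 = 41)
w = 899/1164 (w = (((41 - 522) - 219) - 1098)/(-1225 - 1103) = ((-481 - 219) - 1098)/(-2328) = (-700 - 1098)*(-1/2328) = -1798*(-1/2328) = 899/1164 ≈ 0.77234)
(1801 + w) + (-23*29 + 30) = (1801 + 899/1164) + (-23*29 + 30) = 2097263/1164 + (-667 + 30) = 2097263/1164 - 637 = 1355795/1164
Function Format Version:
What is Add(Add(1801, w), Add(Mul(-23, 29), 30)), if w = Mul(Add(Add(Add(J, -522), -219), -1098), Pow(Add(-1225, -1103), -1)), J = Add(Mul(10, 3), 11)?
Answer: Rational(1355795, 1164) ≈ 1164.8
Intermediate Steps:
J = 41 (J = Add(30, 11) = 41)
w = Rational(899, 1164) (w = Mul(Add(Add(Add(41, -522), -219), -1098), Pow(Add(-1225, -1103), -1)) = Mul(Add(Add(-481, -219), -1098), Pow(-2328, -1)) = Mul(Add(-700, -1098), Rational(-1, 2328)) = Mul(-1798, Rational(-1, 2328)) = Rational(899, 1164) ≈ 0.77234)
Add(Add(1801, w), Add(Mul(-23, 29), 30)) = Add(Add(1801, Rational(899, 1164)), Add(Mul(-23, 29), 30)) = Add(Rational(2097263, 1164), Add(-667, 30)) = Add(Rational(2097263, 1164), -637) = Rational(1355795, 1164)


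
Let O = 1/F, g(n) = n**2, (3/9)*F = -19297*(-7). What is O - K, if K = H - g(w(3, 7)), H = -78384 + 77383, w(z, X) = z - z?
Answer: 405642238/405237 ≈ 1001.0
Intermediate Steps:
w(z, X) = 0
F = 405237 (F = 3*(-19297*(-7)) = 3*135079 = 405237)
H = -1001
O = 1/405237 ≈ 2.4677e-6
K = -1001 (K = -1001 - 1*0**2 = -1001 - 1*0 = -1001 + 0 = -1001)
O - K = 1/405237 - 1*(-1001) = 1/405237 + 1001 = 405642238/405237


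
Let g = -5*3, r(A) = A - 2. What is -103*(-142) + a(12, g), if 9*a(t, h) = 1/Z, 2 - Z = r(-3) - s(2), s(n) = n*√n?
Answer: 5397001/369 - 2*√2/369 ≈ 14626.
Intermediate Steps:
r(A) = -2 + A
s(n) = n^(3/2)
g = -15
Z = 7 + 2*√2 (Z = 2 - ((-2 - 3) - 2^(3/2)) = 2 - (-5 - 2*√2) = 2 + (5 + 2*√2) = 7 + 2*√2 ≈ 9.8284)
a(t, h) = 1/(9*(7 + 2*√2))
-103*(-142) + a(12, g) = -103*(-142) + (7/369 - 2*√2/369) = 14626 + (7/369 - 2*√2/369) = 5397001/369 - 2*√2/369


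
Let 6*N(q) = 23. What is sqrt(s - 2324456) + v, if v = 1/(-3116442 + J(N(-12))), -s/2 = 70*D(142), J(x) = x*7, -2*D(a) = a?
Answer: -6/18698491 + 2*I*sqrt(578629) ≈ -3.2088e-7 + 1521.4*I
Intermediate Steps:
N(q) = 23/6 (N(q) = (1/6)*23 = 23/6)
D(a) = -a/2
J(x) = 7*x
s = 9940 (s = -140*(-1/2*142) = -140*(-71) = -2*(-4970) = 9940)
v = -6/18698491 (v = 1/(-3116442 + 7*(23/6)) = 1/(-3116442 + 161/6) = 1/(-18698491/6) = -6/18698491 ≈ -3.2088e-7)
sqrt(s - 2324456) + v = sqrt(9940 - 2324456) - 6/18698491 = sqrt(-2314516) - 6/18698491 = 2*I*sqrt(578629) - 6/18698491 = -6/18698491 + 2*I*sqrt(578629)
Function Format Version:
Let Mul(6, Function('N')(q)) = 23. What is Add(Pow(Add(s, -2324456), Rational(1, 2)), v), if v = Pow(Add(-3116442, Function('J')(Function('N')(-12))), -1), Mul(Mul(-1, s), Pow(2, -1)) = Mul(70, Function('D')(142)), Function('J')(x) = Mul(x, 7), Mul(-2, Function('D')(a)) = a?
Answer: Add(Rational(-6, 18698491), Mul(2, I, Pow(578629, Rational(1, 2)))) ≈ Add(-3.2088e-7, Mul(1521.4, I))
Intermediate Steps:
Function('N')(q) = Rational(23, 6) (Function('N')(q) = Mul(Rational(1, 6), 23) = Rational(23, 6))
Function('D')(a) = Mul(Rational(-1, 2), a)
Function('J')(x) = Mul(7, x)
s = 9940 (s = Mul(-2, Mul(70, Mul(Rational(-1, 2), 142))) = Mul(-2, Mul(70, -71)) = Mul(-2, -4970) = 9940)
v = Rational(-6, 18698491) (v = Pow(Add(-3116442, Mul(7, Rational(23, 6))), -1) = Pow(Add(-3116442, Rational(161, 6)), -1) = Pow(Rational(-18698491, 6), -1) = Rational(-6, 18698491) ≈ -3.2088e-7)
Add(Pow(Add(s, -2324456), Rational(1, 2)), v) = Add(Pow(Add(9940, -2324456), Rational(1, 2)), Rational(-6, 18698491)) = Add(Pow(-2314516, Rational(1, 2)), Rational(-6, 18698491)) = Add(Mul(2, I, Pow(578629, Rational(1, 2))), Rational(-6, 18698491)) = Add(Rational(-6, 18698491), Mul(2, I, Pow(578629, Rational(1, 2))))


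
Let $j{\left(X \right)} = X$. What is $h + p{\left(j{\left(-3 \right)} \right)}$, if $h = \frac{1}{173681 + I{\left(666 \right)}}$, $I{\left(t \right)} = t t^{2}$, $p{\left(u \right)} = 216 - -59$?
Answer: $\frac{81285043676}{295581977} \approx 275.0$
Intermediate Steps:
$p{\left(u \right)} = 275$ ($p{\left(u \right)} = 216 + 59 = 275$)
$I{\left(t \right)} = t^{3}$
$h = \frac{1}{295581977}$ ($h = \frac{1}{173681 + 666^{3}} = \frac{1}{173681 + 295408296} = \frac{1}{295581977} \approx 3.3832 \cdot 10^{-9}$)
$h + p{\left(j{\left(-3 \right)} \right)} = \frac{1}{295581977} + 275 = \frac{81285043676}{295581977}$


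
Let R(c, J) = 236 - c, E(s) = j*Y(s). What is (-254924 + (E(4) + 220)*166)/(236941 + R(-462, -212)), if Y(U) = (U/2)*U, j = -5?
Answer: -225044/237639 ≈ -0.94700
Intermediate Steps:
Y(U) = U²/2 (Y(U) = (U*(½))*U = (U/2)*U = U²/2)
E(s) = -5*s²/2
(-254924 + (E(4) + 220)*166)/(236941 + R(-462, -212)) = (-254924 + (-5/2*4² + 220)*166)/(236941 + (236 - 1*(-462))) = (-254924 + (-5/2*16 + 220)*166)/(236941 + (236 + 462)) = (-254924 + (-40 + 220)*166)/(236941 + 698) = (-254924 + 180*166)/237639 = (-254924 + 29880)*(1/237639) = -225044*1/237639 = -225044/237639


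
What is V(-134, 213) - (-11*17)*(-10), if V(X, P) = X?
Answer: -2004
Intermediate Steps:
V(-134, 213) - (-11*17)*(-10) = -134 - (-11*17)*(-10) = -134 - (-187)*(-10) = -134 - 1*1870 = -134 - 1870 = -2004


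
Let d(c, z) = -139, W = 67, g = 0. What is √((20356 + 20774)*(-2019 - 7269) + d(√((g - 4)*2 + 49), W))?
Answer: I*√382015579 ≈ 19545.0*I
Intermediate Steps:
√((20356 + 20774)*(-2019 - 7269) + d(√((g - 4)*2 + 49), W)) = √((20356 + 20774)*(-2019 - 7269) - 139) = √(41130*(-9288) - 139) = √(-382015440 - 139) = √(-382015579) = I*√382015579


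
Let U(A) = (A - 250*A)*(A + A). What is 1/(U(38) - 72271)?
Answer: -1/791383 ≈ -1.2636e-6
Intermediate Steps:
U(A) = -498*A**2 (U(A) = (-249*A)*(2*A) = -498*A**2)
1/(U(38) - 72271) = 1/(-498*38**2 - 72271) = 1/(-498*1444 - 72271) = 1/(-719112 - 72271) = 1/(-791383) = -1/791383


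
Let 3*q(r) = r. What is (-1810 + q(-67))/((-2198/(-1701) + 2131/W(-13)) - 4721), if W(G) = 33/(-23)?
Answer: 4897827/16585832 ≈ 0.29530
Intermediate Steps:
W(G) = -33/23 (W(G) = 33*(-1/23) = -33/23)
q(r) = r/3
(-1810 + q(-67))/((-2198/(-1701) + 2131/W(-13)) - 4721) = (-1810 + (⅓)*(-67))/((-2198/(-1701) + 2131/(-33/23)) - 4721) = (-1810 - 67/3)/((-2198*(-1/1701) + 2131*(-23/33)) - 4721) = -5497/(3*((314/243 - 49013/33) - 4721)) = -5497/(3*(-3966599/2673 - 4721)) = -5497/(3*(-16585832/2673)) = -5497/3*(-2673/16585832) = 4897827/16585832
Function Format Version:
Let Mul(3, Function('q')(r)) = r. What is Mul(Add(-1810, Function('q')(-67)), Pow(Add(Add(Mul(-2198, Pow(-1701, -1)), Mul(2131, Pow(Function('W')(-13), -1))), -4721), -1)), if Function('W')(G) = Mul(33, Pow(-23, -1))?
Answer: Rational(4897827, 16585832) ≈ 0.29530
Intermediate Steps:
Function('W')(G) = Rational(-33, 23) (Function('W')(G) = Mul(33, Rational(-1, 23)) = Rational(-33, 23))
Function('q')(r) = Mul(Rational(1, 3), r)
Mul(Add(-1810, Function('q')(-67)), Pow(Add(Add(Mul(-2198, Pow(-1701, -1)), Mul(2131, Pow(Function('W')(-13), -1))), -4721), -1)) = Mul(Add(-1810, Mul(Rational(1, 3), -67)), Pow(Add(Add(Mul(-2198, Pow(-1701, -1)), Mul(2131, Pow(Rational(-33, 23), -1))), -4721), -1)) = Mul(Add(-1810, Rational(-67, 3)), Pow(Add(Add(Mul(-2198, Rational(-1, 1701)), Mul(2131, Rational(-23, 33))), -4721), -1)) = Mul(Rational(-5497, 3), Pow(Add(Add(Rational(314, 243), Rational(-49013, 33)), -4721), -1)) = Mul(Rational(-5497, 3), Pow(Add(Rational(-3966599, 2673), -4721), -1)) = Mul(Rational(-5497, 3), Pow(Rational(-16585832, 2673), -1)) = Mul(Rational(-5497, 3), Rational(-2673, 16585832)) = Rational(4897827, 16585832)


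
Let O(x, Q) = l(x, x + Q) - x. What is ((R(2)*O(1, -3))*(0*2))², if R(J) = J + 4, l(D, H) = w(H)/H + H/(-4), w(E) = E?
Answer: 0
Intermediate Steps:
l(D, H) = 1 - H/4 (l(D, H) = H/H + H/(-4) = 1 + H*(-¼) = 1 - H/4)
O(x, Q) = 1 - 5*x/4 - Q/4 (O(x, Q) = (1 - (x + Q)/4) - x = (1 - (Q + x)/4) - x = (1 + (-Q/4 - x/4)) - x = (1 - Q/4 - x/4) - x = 1 - 5*x/4 - Q/4)
R(J) = 4 + J
((R(2)*O(1, -3))*(0*2))² = (((4 + 2)*(1 - 5/4*1 - ¼*(-3)))*(0*2))² = ((6*(1 - 5/4 + ¾))*0)² = ((6*(½))*0)² = (3*0)² = 0² = 0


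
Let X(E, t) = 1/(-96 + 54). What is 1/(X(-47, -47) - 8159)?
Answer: -42/342679 ≈ -0.00012256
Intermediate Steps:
X(E, t) = -1/42 (X(E, t) = 1/(-42) = -1/42)
1/(X(-47, -47) - 8159) = 1/(-1/42 - 8159) = 1/(-342679/42) = -42/342679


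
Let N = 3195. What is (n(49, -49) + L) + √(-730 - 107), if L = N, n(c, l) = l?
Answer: 3146 + 3*I*√93 ≈ 3146.0 + 28.931*I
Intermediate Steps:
L = 3195
(n(49, -49) + L) + √(-730 - 107) = (-49 + 3195) + √(-730 - 107) = 3146 + √(-837) = 3146 + 3*I*√93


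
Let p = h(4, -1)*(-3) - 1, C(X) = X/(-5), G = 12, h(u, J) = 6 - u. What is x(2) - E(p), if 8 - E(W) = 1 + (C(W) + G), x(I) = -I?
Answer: 22/5 ≈ 4.4000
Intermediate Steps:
C(X) = -X/5 (C(X) = X*(-⅕) = -X/5)
p = -7 (p = (6 - 1*4)*(-3) - 1 = (6 - 4)*(-3) - 1 = 2*(-3) - 1 = -6 - 1 = -7)
E(W) = -5 + W/5 (E(W) = 8 - (1 + (-W/5 + 12)) = 8 - (1 + (12 - W/5)) = 8 - (13 - W/5) = 8 + (-13 + W/5) = -5 + W/5)
x(2) - E(p) = -1*2 - (-5 + (⅕)*(-7)) = -2 - (-5 - 7/5) = -2 - 1*(-32/5) = -2 + 32/5 = 22/5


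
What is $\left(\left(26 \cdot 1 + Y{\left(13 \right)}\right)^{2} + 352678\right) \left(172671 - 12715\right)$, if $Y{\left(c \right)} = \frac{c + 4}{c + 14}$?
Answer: $\frac{41207740434188}{729} \approx 5.6526 \cdot 10^{10}$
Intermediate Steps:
$Y{\left(c \right)} = \frac{4 + c}{14 + c}$
$\left(\left(26 \cdot 1 + Y{\left(13 \right)}\right)^{2} + 352678\right) \left(172671 - 12715\right) = \left(\left(26 \cdot 1 + \frac{4 + 13}{14 + 13}\right)^{2} + 352678\right) \left(172671 - 12715\right) = \left(\left(26 + \frac{1}{27} \cdot 17\right)^{2} + 352678\right) 159956 = \left(\left(26 + \frac{17}{27}\right)^{2} + 352678\right) 159956 = \left(\left(\frac{719}{27}\right)^{2} + 352678\right) 159956 = \left(\frac{516961}{729} + 352678\right) 159956 = \frac{257619223}{729} \cdot 159956 = \frac{41207740434188}{729}$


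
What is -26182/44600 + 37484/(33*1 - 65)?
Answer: -52269507/44600 ≈ -1172.0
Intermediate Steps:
-26182/44600 + 37484/(33*1 - 65) = -26182*1/44600 + 37484/(33 - 65) = -13091/22300 + 37484/(-32) = -13091/22300 + 37484*(-1/32) = -13091/22300 - 9371/8 = -52269507/44600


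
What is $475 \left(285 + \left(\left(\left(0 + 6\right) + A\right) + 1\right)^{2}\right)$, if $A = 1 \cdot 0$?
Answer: $158650$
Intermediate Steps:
$A = 0$
$475 \left(285 + \left(\left(\left(0 + 6\right) + A\right) + 1\right)^{2}\right) = 475 \left(285 + \left(\left(\left(0 + 6\right) + 0\right) + 1\right)^{2}\right) = 475 \left(285 + \left(\left(6 + 0\right) + 1\right)^{2}\right) = 475 \left(285 + \left(6 + 1\right)^{2}\right) = 475 \left(285 + 7^{2}\right) = 475 \left(285 + 49\right) = 475 \cdot 334 = 158650$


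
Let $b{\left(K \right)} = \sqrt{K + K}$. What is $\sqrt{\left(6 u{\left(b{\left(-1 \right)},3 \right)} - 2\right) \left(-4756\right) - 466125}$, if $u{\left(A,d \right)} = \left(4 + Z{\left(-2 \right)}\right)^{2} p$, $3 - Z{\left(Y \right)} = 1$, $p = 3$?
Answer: $i \sqrt{3538501} \approx 1881.1 i$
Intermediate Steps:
$Z{\left(Y \right)} = 2$ ($Z{\left(Y \right)} = 3 - 1 = 2$)
$b{\left(K \right)} = \sqrt{2} \sqrt{K}$ ($b{\left(K \right)} = \sqrt{2 K} = \sqrt{2} \sqrt{K}$)
$u{\left(A,d \right)} = 108$ ($u{\left(A,d \right)} = \left(4 + 2\right)^{2} \cdot 3 = 6^{2} \cdot 3 = 36 \cdot 3 = 108$)
$\sqrt{\left(6 u{\left(b{\left(-1 \right)},3 \right)} - 2\right) \left(-4756\right) - 466125} = \sqrt{\left(6 \cdot 108 - 2\right) \left(-4756\right) - 466125} = \sqrt{\left(648 - 2\right) \left(-4756\right) - 466125} = \sqrt{646 \left(-4756\right) - 466125} = \sqrt{-3072376 - 466125} = \sqrt{-3538501} = i \sqrt{3538501}$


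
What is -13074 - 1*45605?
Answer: -58679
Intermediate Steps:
-13074 - 1*45605 = -13074 - 45605 = -58679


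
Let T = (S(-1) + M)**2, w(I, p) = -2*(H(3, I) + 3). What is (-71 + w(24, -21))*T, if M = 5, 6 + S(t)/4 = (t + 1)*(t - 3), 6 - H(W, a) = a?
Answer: -14801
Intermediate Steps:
H(W, a) = 6 - a
S(t) = -24 + 4*(1 + t)*(-3 + t) (S(t) = -24 + 4*((t + 1)*(t - 3)) = -24 + 4*((1 + t)*(-3 + t)) = -24 + 4*(1 + t)*(-3 + t))
w(I, p) = -18 + 2*I (w(I, p) = -2*((6 - I) + 3) = -2*(9 - I) = -18 + 2*I)
T = 361 (T = ((-36 - 8*(-1) + 4*(-1)**2) + 5)**2 = ((-36 + 8 + 4*1) + 5)**2 = ((-36 + 8 + 4) + 5)**2 = (-24 + 5)**2 = (-19)**2 = 361)
(-71 + w(24, -21))*T = (-71 + (-18 + 2*24))*361 = (-71 + (-18 + 48))*361 = (-71 + 30)*361 = -41*361 = -14801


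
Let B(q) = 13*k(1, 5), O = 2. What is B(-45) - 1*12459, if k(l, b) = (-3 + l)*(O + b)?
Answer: -12641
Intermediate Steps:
k(l, b) = (-3 + l)*(2 + b)
B(q) = -182 (B(q) = 13*(-6 - 3*5 + 2*1 + 5*1) = 13*(-6 - 15 + 2 + 5) = 13*(-14) = -182)
B(-45) - 1*12459 = -182 - 1*12459 = -182 - 12459 = -12641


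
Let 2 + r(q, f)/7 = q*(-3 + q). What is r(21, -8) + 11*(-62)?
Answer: 1950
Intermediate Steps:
r(q, f) = -14 + 7*q*(-3 + q) (r(q, f) = -14 + 7*(q*(-3 + q)) = -14 + 7*q*(-3 + q))
r(21, -8) + 11*(-62) = (-14 - 21*21 + 7*21²) + 11*(-62) = (-14 - 441 + 7*441) - 682 = (-14 - 441 + 3087) - 682 = 2632 - 682 = 1950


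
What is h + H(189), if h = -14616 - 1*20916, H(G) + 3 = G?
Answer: -35346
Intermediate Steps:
H(G) = -3 + G
h = -35532 (h = -14616 - 20916 = -35532)
h + H(189) = -35532 + (-3 + 189) = -35532 + 186 = -35346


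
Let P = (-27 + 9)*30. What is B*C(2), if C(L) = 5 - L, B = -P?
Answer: 1620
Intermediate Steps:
P = -540 (P = -18*30 = -540)
B = 540 (B = -1*(-540) = 540)
B*C(2) = 540*(5 - 1*2) = 540*(5 - 2) = 540*3 = 1620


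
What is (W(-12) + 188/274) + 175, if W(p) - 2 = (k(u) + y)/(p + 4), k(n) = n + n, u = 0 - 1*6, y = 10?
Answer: 97509/548 ≈ 177.94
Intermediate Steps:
u = -6 (u = 0 - 6 = -6)
k(n) = 2*n
W(p) = 2 - 2/(4 + p) (W(p) = 2 + (2*(-6) + 10)/(p + 4) = 2 + (-12 + 10)/(4 + p) = 2 - 2/(4 + p))
(W(-12) + 188/274) + 175 = (2*(3 - 12)/(4 - 12) + 188/274) + 175 = (2*(-9)/(-8) + 188*(1/274)) + 175 = (2*(-⅛)*(-9) + 94/137) + 175 = (9/4 + 94/137) + 175 = 1609/548 + 175 = 97509/548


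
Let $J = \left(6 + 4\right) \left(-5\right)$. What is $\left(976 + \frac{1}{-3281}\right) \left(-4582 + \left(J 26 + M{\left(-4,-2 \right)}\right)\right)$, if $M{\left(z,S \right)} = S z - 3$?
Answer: $- \frac{18819652635}{3281} \approx -5.736 \cdot 10^{6}$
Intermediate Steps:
$J = -50$ ($J = 10 \left(-5\right) = -50$)
$M{\left(z,S \right)} = -3 + S z$
$\left(976 + \frac{1}{-3281}\right) \left(-4582 + \left(J 26 + M{\left(-4,-2 \right)}\right)\right) = \left(976 + \frac{1}{-3281}\right) \left(-4582 - 1295\right) = \left(976 - \frac{1}{3281}\right) \left(-4582 + \left(-1300 + \left(-3 + 8\right)\right)\right) = \frac{3202255 \left(-4582 + \left(-1300 + 5\right)\right)}{3281} = \frac{3202255 \left(-4582 - 1295\right)}{3281} = \frac{3202255}{3281} \left(-5877\right) = - \frac{18819652635}{3281}$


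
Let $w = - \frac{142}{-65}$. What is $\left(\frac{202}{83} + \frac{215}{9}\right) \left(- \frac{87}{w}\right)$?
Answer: $- \frac{37064755}{35358} \approx -1048.3$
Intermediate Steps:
$w = \frac{142}{65}$ ($w = \left(-142\right) \left(- \frac{1}{65}\right) = \frac{142}{65} \approx 2.1846$)
$\left(\frac{202}{83} + \frac{215}{9}\right) \left(- \frac{87}{w}\right) = \left(\frac{202}{83} + \frac{215}{9}\right) \left(- \frac{87}{\frac{142}{65}}\right) = \left(202 \cdot \frac{1}{83} + 215 \cdot \frac{1}{9}\right) \left(\left(-87\right) \frac{65}{142}\right) = \left(\frac{202}{83} + \frac{215}{9}\right) \left(- \frac{5655}{142}\right) = \frac{19663}{747} \left(- \frac{5655}{142}\right) = - \frac{37064755}{35358}$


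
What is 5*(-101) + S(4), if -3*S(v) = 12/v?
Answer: -506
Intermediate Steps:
S(v) = -4/v
5*(-101) + S(4) = 5*(-101) - 4/4 = -505 - 4*¼ = -505 - 1 = -506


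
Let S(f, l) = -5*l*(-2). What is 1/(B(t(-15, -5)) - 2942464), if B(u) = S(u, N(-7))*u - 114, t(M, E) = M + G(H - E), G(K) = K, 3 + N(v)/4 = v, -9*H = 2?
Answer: -9/26446402 ≈ -3.4031e-7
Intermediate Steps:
H = -2/9 (H = -1/9*2 = -2/9 ≈ -0.22222)
N(v) = -12 + 4*v
S(f, l) = 10*l
t(M, E) = -2/9 + M - E (t(M, E) = M + (-2/9 - E) = -2/9 + M - E)
B(u) = -114 - 400*u (B(u) = (10*(-12 + 4*(-7)))*u - 114 = (10*(-12 - 28))*u - 114 = (10*(-40))*u - 114 = -400*u - 114 = -114 - 400*u)
1/(B(t(-15, -5)) - 2942464) = 1/((-114 - 400*(-2/9 - 15 - 1*(-5))) - 2942464) = 1/((-114 - 400*(-2/9 - 15 + 5)) - 2942464) = 1/((-114 - 400*(-92/9)) - 2942464) = 1/((-114 + 36800/9) - 2942464) = 1/(35774/9 - 2942464) = 1/(-26446402/9) = -9/26446402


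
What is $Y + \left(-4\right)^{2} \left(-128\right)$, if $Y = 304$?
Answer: $-1744$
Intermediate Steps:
$Y + \left(-4\right)^{2} \left(-128\right) = 304 + \left(-4\right)^{2} \left(-128\right) = 304 + 16 \left(-128\right) = 304 - 2048 = -1744$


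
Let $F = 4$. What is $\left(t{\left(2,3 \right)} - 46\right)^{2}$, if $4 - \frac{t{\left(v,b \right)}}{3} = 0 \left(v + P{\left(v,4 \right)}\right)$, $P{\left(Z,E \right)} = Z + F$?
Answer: $1156$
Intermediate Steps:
$P{\left(Z,E \right)} = 4 + Z$ ($P{\left(Z,E \right)} = Z + 4 = 4 + Z$)
$t{\left(v,b \right)} = 12$ ($t{\left(v,b \right)} = 12 - 3 \cdot 0 \left(v + \left(4 + v\right)\right) = 12 - 3 \cdot 0 \left(4 + 2 v\right) = 12 - 0 = 12 + 0 = 12$)
$\left(t{\left(2,3 \right)} - 46\right)^{2} = \left(12 - 46\right)^{2} = \left(-34\right)^{2} = 1156$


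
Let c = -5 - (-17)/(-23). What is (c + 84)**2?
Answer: 3240000/529 ≈ 6124.8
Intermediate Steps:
c = -132/23 (c = -5 - (-17)*(-1)/23 = -5 - 1*17/23 = -5 - 17/23 = -132/23 ≈ -5.7391)
(c + 84)**2 = (-132/23 + 84)**2 = (1800/23)**2 = 3240000/529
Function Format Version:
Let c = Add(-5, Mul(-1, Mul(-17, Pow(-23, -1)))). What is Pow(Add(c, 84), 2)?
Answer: Rational(3240000, 529) ≈ 6124.8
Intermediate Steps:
c = Rational(-132, 23) (c = Add(-5, Mul(-1, Mul(-17, Rational(-1, 23)))) = Add(-5, Mul(-1, Rational(17, 23))) = Add(-5, Rational(-17, 23)) = Rational(-132, 23) ≈ -5.7391)
Pow(Add(c, 84), 2) = Pow(Add(Rational(-132, 23), 84), 2) = Pow(Rational(1800, 23), 2) = Rational(3240000, 529)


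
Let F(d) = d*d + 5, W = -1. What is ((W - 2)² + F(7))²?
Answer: 3969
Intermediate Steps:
F(d) = 5 + d² (F(d) = d² + 5 = 5 + d²)
((W - 2)² + F(7))² = ((-1 - 2)² + (5 + 7²))² = ((-3)² + (5 + 49))² = (9 + 54)² = 63² = 3969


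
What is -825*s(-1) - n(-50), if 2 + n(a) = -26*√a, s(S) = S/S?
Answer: -823 + 130*I*√2 ≈ -823.0 + 183.85*I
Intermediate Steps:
s(S) = 1
n(a) = -2 - 26*√a
-825*s(-1) - n(-50) = -825*1 - (-2 - 130*I*√2) = -825 - (-2 - 130*I*√2) = -825 + (2 + 130*I*√2) = -823 + 130*I*√2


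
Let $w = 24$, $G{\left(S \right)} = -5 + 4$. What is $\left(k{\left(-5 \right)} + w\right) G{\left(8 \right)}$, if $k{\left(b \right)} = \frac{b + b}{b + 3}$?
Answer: $-29$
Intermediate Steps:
$k{\left(b \right)} = \frac{2 b}{3 + b}$
$G{\left(S \right)} = -1$
$\left(k{\left(-5 \right)} + w\right) G{\left(8 \right)} = \left(2 \left(-5\right) \frac{1}{3 - 5} + 24\right) \left(-1\right) = \left(2 \left(-5\right) \frac{1}{-2} + 24\right) \left(-1\right) = \left(2 \left(-5\right) \left(- \frac{1}{2}\right) + 24\right) \left(-1\right) = \left(5 + 24\right) \left(-1\right) = 29 \left(-1\right) = -29$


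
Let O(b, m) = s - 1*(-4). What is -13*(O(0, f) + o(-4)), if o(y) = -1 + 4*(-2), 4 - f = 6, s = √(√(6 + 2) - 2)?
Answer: 65 - 13*√(-2 + 2*√2) ≈ 53.168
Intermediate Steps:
s = √(-2 + 2*√2) (s = √(√8 - 2) = √(2*√2 - 2) = √(-2 + 2*√2) ≈ 0.91018)
f = -2 (f = 4 - 1*6 = 4 - 6 = -2)
O(b, m) = 4 + √(-2 + 2*√2) (O(b, m) = √(-2 + 2*√2) - 1*(-4) = √(-2 + 2*√2) + 4 = 4 + √(-2 + 2*√2))
o(y) = -9 (o(y) = -1 - 8 = -9)
-13*(O(0, f) + o(-4)) = -13*((4 + √(-2 + 2*√2)) - 9) = -13*(-5 + √(-2 + 2*√2)) = 65 - 13*√(-2 + 2*√2)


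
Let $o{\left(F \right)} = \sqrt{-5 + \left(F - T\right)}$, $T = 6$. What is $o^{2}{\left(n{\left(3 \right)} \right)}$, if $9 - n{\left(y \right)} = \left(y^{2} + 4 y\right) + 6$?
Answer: $-29$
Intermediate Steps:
$n{\left(y \right)} = 3 - y^{2} - 4 y$ ($n{\left(y \right)} = 9 - \left(\left(y^{2} + 4 y\right) + 6\right) = 9 - \left(6 + y^{2} + 4 y\right) = 3 - y^{2} - 4 y$)
$o{\left(F \right)} = \sqrt{-11 + F}$ ($o{\left(F \right)} = \sqrt{-5 + \left(F - 6\right)} = \sqrt{-5 + \left(-6 + F\right)} = \sqrt{-11 + F}$)
$o^{2}{\left(n{\left(3 \right)} \right)} = \left(\sqrt{-11 - 18}\right)^{2} = \left(\sqrt{-29}\right)^{2} = \left(i \sqrt{29}\right)^{2} = -29$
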